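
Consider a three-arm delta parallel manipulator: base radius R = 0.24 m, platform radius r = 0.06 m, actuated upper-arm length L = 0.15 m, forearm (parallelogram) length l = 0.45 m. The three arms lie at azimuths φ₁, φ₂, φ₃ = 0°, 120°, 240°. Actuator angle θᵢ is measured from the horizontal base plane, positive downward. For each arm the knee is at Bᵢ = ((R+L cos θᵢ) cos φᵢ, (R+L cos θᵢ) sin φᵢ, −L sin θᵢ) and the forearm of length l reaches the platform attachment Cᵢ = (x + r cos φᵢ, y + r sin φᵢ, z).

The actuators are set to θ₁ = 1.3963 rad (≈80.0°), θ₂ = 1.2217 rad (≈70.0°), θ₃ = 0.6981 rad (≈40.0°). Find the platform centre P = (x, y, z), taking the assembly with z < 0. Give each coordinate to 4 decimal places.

(-0.0676, -0.0691, -0.4982)

φ1=0.0°: virtual centre (0.2060, 0.0000, -0.1477), radius l
φ2=120.0°: virtual centre (-0.1157, 0.2003, -0.1410), radius l
φ3=240.0°: virtual centre (-0.1475, -0.2554, -0.0964), radius l
|centre ₂|²−|centre ₁|² = 0.0091;  |centre ₃|²−|centre ₁|² = 0.0320
linear system: -0.6434x+0.4006y = 0.0091−0.0135z; -0.7070x+-0.5108y = 0.0320−0.1026z
Cramer: x(z) = -0.0285+0.0785z;  y(z) = -0.0231+0.0923z
sphere 1 gives Az²+Bz+C=0 with A=1.0147, B=0.2544, C=-0.1251;  B²−4AC=0.5725;  roots -0.4982, 0.2475;  negative root z = -0.4982
x = -0.0676, y = -0.0691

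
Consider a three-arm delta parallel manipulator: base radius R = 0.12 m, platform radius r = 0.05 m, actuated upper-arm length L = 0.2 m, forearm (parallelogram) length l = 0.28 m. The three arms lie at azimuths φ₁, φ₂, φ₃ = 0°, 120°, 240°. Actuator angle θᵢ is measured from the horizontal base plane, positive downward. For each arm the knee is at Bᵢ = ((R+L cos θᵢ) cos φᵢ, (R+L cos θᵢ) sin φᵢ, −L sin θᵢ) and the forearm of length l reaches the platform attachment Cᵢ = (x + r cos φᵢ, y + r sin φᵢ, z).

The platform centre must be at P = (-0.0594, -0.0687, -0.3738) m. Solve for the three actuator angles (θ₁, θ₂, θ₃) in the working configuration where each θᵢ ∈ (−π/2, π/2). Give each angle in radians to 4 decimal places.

θ₁ = 1.2216, θ₂ = 1.1345, θ₃ = 0.6981

rotate P by −φ1: (-0.0594, -0.0687, -0.3738)
  e−x'=0.1294;  (l²−L²−(e−x')²−y'²−z²)/2L = -0.3070
  √(A²+B²)=0.3956;  θ1 = -1.2375+2.4592 ≈ 1.2216
arm 2 (φ=120.0°): x'=-0.0298, y'=0.0858
  A=0.0998, B=-0.3738, C=(l²−L²−A²−y'²−z²)/(2L)=-0.2966
  γ=atan2(-0.3738,0.0998)=-1.3099;  ψ=arccos(-0.7667)=2.4444;  θ2=γ+ψ≈1.1345
arm 3 (φ=240.0°): x'=0.0892, y'=-0.0171
  A cos θ + B sin θ = C:  -0.0192·cos θ + -0.3738·sin θ = -0.2550
  θ3 = atan2(B,A) + arccos(C/0.3743) = 0.6981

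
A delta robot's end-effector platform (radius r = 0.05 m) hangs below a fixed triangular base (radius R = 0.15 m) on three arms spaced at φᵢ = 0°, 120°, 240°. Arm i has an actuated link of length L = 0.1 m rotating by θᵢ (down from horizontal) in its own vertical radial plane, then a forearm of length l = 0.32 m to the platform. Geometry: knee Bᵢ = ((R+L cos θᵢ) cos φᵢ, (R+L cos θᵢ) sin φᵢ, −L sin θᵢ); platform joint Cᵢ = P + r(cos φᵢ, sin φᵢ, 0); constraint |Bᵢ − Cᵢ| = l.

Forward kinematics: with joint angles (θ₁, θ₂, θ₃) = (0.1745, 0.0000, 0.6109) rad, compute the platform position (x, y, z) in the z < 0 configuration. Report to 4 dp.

(0.0145, 0.0533, -0.2737)

φ1=0.0°: virtual centre (0.1985, 0.0000, -0.0174), radius l
O2 = (0.2000·cos120.0°, 0.2000·sin120.0°, 0.0000) = (-0.1000, 0.1732, 0.0000)
O3 = (0.1819·cos240.0°, 0.1819·sin240.0°, -0.0574) = (-0.0910, -0.1575, -0.0574)
|O₂|²−|O₁|² = 0.0003;  |O₃|²−|O₁|² = -0.0033
[-0.5970 0.3464 0.0347]·P = 0.0003;  [-0.5789 -0.3151 -0.0800]·P = -0.0033
Cramer: x(z) = 0.0027-0.0432z;  y(z) = 0.0055-0.1746z
into |P−O₁|² = l²: 1.0324z² + 0.0497z + -0.0637 = 0;  Δ = 0.2657;  z = -0.2737 or 0.2256 → z<0 root = -0.2737
x = 0.0145, y = 0.0533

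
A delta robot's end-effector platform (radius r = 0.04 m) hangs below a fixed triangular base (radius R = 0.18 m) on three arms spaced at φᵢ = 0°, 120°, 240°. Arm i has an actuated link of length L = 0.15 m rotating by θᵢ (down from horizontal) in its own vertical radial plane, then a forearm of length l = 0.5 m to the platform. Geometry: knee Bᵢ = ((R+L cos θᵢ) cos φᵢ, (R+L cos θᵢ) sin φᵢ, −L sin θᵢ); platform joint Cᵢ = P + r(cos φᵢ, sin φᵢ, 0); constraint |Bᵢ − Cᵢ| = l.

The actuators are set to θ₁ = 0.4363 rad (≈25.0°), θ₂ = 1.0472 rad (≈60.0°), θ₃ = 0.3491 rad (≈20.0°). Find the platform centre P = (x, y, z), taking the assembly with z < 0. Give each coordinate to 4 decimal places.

arm 1 at φ=0.0°: e+L cos θ1 = 0.2759;  S1 = (0.2759, 0.0000, -0.0634)
S2 = (0.2150·cos120.0°, 0.2150·sin120.0°, -0.1299) = (-0.1075, 0.1862, -0.1299)
φ3=240.0°: virtual centre (-0.1405, -0.2433, -0.0513), radius l
|S₂|²−|S₁|² = -0.0171;  |S₃|²−|S₁|² = 0.0014
linear system: -0.7669x+0.3724y = -0.0171−-0.1330z; -0.8328x+-0.4866y = 0.0014−0.0242z
Cramer: x(z) = 0.0114-0.0816z;  y(z) = -0.0224+0.1893z
sphere 1 gives Az²+Bz+C=0 with A=1.0425, B=0.1615, C=-0.1755;  B²−4AC=0.7578;  roots -0.4950, 0.3401;  negative root z = -0.4950
x = 0.0518, y = -0.1160

(0.0518, -0.1160, -0.4950)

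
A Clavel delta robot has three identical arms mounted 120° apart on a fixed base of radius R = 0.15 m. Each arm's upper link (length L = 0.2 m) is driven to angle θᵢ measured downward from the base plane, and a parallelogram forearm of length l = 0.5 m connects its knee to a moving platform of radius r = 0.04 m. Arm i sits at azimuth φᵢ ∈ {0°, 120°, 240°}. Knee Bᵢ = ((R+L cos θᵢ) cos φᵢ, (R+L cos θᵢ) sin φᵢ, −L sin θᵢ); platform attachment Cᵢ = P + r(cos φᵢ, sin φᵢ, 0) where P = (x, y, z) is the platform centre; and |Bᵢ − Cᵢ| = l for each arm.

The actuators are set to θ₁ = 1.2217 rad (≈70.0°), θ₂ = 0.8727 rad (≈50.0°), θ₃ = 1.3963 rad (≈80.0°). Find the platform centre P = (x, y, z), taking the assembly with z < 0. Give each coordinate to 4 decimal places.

O1 = (0.1784·cos0.0°, 0.1784·sin0.0°, -0.1879) = (0.1784, 0.0000, -0.1879)
O2 = (0.2386·cos120.0°, 0.2386·sin120.0°, -0.1532) = (-0.1193, 0.2066, -0.1532)
arm 3 at φ=240.0°: ρ3 = 0.1447;  O3 = (-0.0724, -0.1253, -0.1970)
eliminate P² terms by subtracting sphere 1 from 2 and 3
linear system: -0.5954x+0.4132y = 0.0132−0.0694z; -0.5015x+-0.2507y = -0.0074−-0.0181z
Cramer: x(z) = -0.0007+0.0279z;  y(z) = 0.0310-0.1279z
sphere 1 gives Az²+Bz+C=0 with A=1.0171, B=0.3579, C=-0.1816;  B²−4AC=0.8671;  roots -0.6337, 0.2818;  negative root z = -0.6337
x = -0.0184, y = 0.1120

(-0.0184, 0.1120, -0.6337)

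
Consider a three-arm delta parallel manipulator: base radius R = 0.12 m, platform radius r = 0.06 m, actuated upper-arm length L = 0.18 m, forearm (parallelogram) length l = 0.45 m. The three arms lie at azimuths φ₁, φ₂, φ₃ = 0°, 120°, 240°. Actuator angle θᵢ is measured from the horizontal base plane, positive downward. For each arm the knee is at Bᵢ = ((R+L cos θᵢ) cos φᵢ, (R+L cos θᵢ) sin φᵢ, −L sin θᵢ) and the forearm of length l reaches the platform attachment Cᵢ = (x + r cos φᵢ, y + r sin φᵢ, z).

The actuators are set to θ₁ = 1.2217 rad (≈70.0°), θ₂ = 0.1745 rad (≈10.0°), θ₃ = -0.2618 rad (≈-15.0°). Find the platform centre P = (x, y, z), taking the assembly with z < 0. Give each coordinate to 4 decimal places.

S1 = (0.1216·cos0.0°, 0.1216·sin0.0°, -0.1691) = (0.1216, 0.0000, -0.1691)
S2 = (0.2373·cos120.0°, 0.2373·sin120.0°, -0.0313) = (-0.1186, 0.2055, -0.0313)
arm 3 at φ=240.0°: ρ3 = 0.2339;  S3 = (-0.1169, -0.2025, 0.0466)
|S₂|²−|S₁|² = 0.0139;  |S₃|²−|S₁|² = 0.0135
[-0.4804 0.4110 0.2758]·P = 0.0139;  [-0.4770 -0.4051 0.4315]·P = 0.0135
Cramer: x(z) = -0.0286+0.7399z;  y(z) = 0.0004+0.1939z
into |P−S₁|² = l²: 1.5850z² + 0.1163z + -0.1513 = 0;  Δ = 0.9731;  z = -0.3478 or 0.2745 → z<0 root = -0.3478
x = -0.2859, y = -0.0671

(-0.2859, -0.0671, -0.3478)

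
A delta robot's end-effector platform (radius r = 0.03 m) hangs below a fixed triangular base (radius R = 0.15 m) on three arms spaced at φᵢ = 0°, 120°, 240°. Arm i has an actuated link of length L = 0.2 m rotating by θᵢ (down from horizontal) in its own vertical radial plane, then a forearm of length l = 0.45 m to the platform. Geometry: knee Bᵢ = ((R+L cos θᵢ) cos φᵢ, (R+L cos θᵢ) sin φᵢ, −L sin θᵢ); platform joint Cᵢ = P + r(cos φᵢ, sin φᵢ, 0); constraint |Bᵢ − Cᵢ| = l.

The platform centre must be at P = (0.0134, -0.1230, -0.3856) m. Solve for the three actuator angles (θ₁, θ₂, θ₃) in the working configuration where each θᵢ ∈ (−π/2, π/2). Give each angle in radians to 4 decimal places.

θ₁ = 0.3490, θ₂ = 0.7852, θ₃ = 0.0001

arm 1 (φ=0.0°): x'=0.0134, y'=-0.1230
  A=0.1066, B=-0.3856, C=(l²−L²−A²−y'²−z²)/(2L)=-0.0317
  θ1 = atan2(B,A) + arccos(C/0.4001) = 0.3490
rotate P by −φ2: (-0.1132, 0.0499, -0.3856)
  A=0.2332, B=-0.3856, C=(l²−L²−A²−y'²−z²)/(2L)=-0.1077
  θ2 = atan2(B,A) + arccos(C/0.4506) = 0.7852
φ3=240.0° → target in arm frame (0.0998, 0.0731)
  A cos θ + B sin θ = C:  0.0202·cos θ + -0.3856·sin θ = 0.0202
  θ3 = atan2(B,A) + arccos(C/0.3861) = 0.0001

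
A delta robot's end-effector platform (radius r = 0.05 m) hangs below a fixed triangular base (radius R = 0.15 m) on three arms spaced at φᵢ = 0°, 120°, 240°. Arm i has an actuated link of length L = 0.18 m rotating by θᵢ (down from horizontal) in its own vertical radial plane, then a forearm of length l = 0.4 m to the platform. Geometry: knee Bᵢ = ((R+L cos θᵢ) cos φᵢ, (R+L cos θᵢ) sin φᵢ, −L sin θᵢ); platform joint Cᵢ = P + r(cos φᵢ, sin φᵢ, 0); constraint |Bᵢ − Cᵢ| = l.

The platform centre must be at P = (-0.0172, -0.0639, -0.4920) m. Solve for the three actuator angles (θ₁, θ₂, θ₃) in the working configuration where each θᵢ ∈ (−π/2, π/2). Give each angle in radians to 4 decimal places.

φ1=0.0° → target in arm frame (-0.0172, -0.0639)
  e−x'=0.1172;  (l²−L²−(e−x')²−y'²−z²)/2L = -0.3675
  γ=atan2(-0.4920,0.1172)=-1.3369;  ψ=arccos(-0.7265)=2.3840;  θ1=γ+ψ≈1.0471
φ2=120.0° → target in arm frame (-0.0467, 0.0468)
  A=0.1467, B=-0.4920, C=(l²−L²−A²−y'²−z²)/(2L)=-0.3839
  √(A²+B²)=0.5134;  θ2 = -1.2809+2.4153 ≈ 1.1344
rotate P by −φ3: (0.0639, 0.0171, -0.4920)
  A cos θ + B sin θ = C:  0.0361·cos θ + -0.4920·sin θ = -0.3224
  θ3 = atan2(B,A) + arccos(C/0.4933) = 0.7853

θ₁ = 1.0471, θ₂ = 1.1344, θ₃ = 0.7853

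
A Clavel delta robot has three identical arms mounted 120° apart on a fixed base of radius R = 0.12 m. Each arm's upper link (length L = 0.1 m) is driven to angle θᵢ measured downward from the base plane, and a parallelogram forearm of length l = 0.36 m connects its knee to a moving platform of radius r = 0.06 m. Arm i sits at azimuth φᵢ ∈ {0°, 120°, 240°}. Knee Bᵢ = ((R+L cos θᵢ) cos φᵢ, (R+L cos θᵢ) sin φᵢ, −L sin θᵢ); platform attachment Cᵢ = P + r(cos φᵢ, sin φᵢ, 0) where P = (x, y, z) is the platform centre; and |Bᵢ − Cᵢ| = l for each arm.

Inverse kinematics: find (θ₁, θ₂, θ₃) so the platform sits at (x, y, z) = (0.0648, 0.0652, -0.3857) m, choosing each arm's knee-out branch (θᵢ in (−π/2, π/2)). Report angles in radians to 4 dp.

θ₁ = 0.4359, θ₂ = 0.6104, θ₃ = 1.0466

φ1=0.0° → target in arm frame (0.0648, 0.0652)
  A=-0.0048, B=-0.3857, C=(l²−L²−A²−y'²−z²)/(2L)=-0.1672
  √(A²+B²)=0.3857;  θ1 = -1.5832+2.0191 ≈ 0.4359
arm 2 (φ=120.0°): x'=0.0241, y'=-0.0887
  A=0.0359, B=-0.3857, C=(l²−L²−A²−y'²−z²)/(2L)=-0.1916
  √(A²+B²)=0.3874;  θ2 = -1.4779+2.0883 ≈ 0.6104
φ3=240.0° → target in arm frame (-0.0889, 0.0235)
  A=0.1489, B=-0.3857, C=(l²−L²−A²−y'²−z²)/(2L)=-0.2594
  γ=atan2(-0.3857,0.1489)=-1.2025;  ψ=arccos(-0.6274)=2.2490;  θ3=γ+ψ≈1.0466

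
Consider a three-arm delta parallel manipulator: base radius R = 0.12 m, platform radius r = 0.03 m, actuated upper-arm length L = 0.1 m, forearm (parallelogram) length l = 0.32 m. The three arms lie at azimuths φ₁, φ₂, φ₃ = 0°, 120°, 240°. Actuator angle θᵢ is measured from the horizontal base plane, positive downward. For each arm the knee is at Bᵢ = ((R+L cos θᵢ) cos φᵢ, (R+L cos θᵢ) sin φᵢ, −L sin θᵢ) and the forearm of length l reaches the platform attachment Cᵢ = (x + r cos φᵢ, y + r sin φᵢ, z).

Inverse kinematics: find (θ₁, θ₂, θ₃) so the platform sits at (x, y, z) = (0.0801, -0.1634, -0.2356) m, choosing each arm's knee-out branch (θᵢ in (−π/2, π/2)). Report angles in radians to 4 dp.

φ1=0.0° → target in arm frame (0.0801, -0.1634)
  e−x'=0.0099;  (l²−L²−(e−x')²−y'²−z²)/2L = 0.0505
  √(A²+B²)=0.2358;  θ1 = -1.5288+1.3551 ≈ -0.1737
arm 2 (φ=120.0°): x'=-0.1816, y'=0.0123
  A cos θ + B sin θ = C:  0.2716·cos θ + -0.2356·sin θ = -0.1850
  γ=atan2(-0.2356,0.2716)=-0.7146;  ψ=arccos(-0.5146)=2.1114;  θ2=γ+ψ≈1.3968
arm 3 (φ=240.0°): x'=0.1015, y'=0.1511
  e−x'=-0.0115;  (l²−L²−(e−x')²−y'²−z²)/2L = 0.0697
  γ=atan2(-0.2356,-0.0115)=-1.6194;  ψ=arccos(0.2955)=1.2708;  θ3=γ+ψ≈-0.3486

θ₁ = -0.1737, θ₂ = 1.3968, θ₃ = -0.3486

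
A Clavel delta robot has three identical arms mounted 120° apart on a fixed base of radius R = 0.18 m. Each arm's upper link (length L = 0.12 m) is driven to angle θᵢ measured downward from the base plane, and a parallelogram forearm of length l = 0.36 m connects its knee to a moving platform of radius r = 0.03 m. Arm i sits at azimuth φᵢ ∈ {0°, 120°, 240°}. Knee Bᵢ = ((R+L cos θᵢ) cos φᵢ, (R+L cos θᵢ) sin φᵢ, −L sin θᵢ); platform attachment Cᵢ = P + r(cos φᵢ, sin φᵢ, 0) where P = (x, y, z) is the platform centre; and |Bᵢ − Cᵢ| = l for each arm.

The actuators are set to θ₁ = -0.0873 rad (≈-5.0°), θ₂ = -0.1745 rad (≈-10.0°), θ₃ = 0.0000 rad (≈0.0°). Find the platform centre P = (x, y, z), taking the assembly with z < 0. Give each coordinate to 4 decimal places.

(0.0002, 0.0096, -0.2282)

arm 1 at φ=0.0°: e+L cos θ1 = 0.2695;  S1 = (0.2695, 0.0000, 0.0105)
φ2=120.0°: virtual centre (-0.1341, 0.2322, 0.0208), radius l
arm 3 at φ=240.0°: e+L cos θ3 = 0.2700;  S3 = (-0.1350, -0.2338, 0.0000)
eliminate P² terms by subtracting sphere 1 from 2 and 3
[-0.8073 0.4645 0.0207]·P = -0.0004;  [-0.8091 -0.4677 -0.0209]·P = 0.0001
det = 0.7533;  x = 0.0002+0.0000z,  y = -0.0006+-0.0447z
into |P−S₁|² = l²: 1.0020z² + -0.0209z + -0.0569 = 0;  Δ = 0.2286;  z = -0.2282 or 0.2490 → z<0 root = -0.2282
x = 0.0002, y = 0.0096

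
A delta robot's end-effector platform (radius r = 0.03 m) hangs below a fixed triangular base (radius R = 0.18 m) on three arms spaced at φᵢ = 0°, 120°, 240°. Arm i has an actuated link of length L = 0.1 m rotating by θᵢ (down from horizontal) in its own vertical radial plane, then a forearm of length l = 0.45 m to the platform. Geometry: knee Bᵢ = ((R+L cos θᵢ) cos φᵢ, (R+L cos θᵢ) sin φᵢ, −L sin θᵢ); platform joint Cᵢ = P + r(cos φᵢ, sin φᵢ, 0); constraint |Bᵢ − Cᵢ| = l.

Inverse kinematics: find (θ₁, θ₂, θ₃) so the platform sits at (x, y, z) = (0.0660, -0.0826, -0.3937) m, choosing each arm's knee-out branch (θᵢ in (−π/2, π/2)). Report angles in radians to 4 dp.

θ₁ = -0.0876, θ₂ = 0.8720, θ₃ = 0.0868

φ1=0.0° → target in arm frame (0.0660, -0.0826)
  e−x'=0.0840;  (l²−L²−(e−x')²−y'²−z²)/2L = 0.1181
  θ1 = atan2(B,A) + arccos(C/0.4026) = -0.0876
rotate P by −φ2: (-0.1045, -0.0159, -0.3937)
  A cos θ + B sin θ = C:  0.2545·cos θ + -0.3937·sin θ = -0.1377
  γ=atan2(-0.3937,0.2545)=-0.9969;  ψ=arccos(-0.2937)=1.8689;  θ2=γ+ψ≈0.8720
arm 3 (φ=240.0°): x'=0.0385, y'=0.0985
  A=0.1115, B=-0.3937, C=(l²−L²−A²−y'²−z²)/(2L)=0.0769
  γ=atan2(-0.3937,0.1115)=-1.2949;  ψ=arccos(0.1880)=1.3817;  θ3=γ+ψ≈0.0868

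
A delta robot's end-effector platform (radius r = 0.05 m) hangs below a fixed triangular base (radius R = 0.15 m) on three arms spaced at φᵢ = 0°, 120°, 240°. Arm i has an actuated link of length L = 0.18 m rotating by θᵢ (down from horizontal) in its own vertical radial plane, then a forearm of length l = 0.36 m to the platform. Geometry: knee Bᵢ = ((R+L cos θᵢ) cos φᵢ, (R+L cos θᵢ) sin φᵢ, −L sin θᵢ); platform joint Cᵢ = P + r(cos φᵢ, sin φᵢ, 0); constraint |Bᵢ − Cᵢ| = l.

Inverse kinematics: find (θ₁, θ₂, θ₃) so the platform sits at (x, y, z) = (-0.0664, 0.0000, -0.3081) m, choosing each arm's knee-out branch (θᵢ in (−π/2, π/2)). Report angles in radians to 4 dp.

φ1=0.0° → target in arm frame (-0.0664, 0.0000)
  e−x'=0.1664;  (l²−L²−(e−x')²−y'²−z²)/2L = -0.0706
  √(A²+B²)=0.3502;  θ1 = -1.0756+1.7738 ≈ 0.6982
rotate P by −φ2: (0.0332, 0.0575, -0.3081)
  A cos θ + B sin θ = C:  0.0668·cos θ + -0.3081·sin θ = -0.0153
  γ=atan2(-0.3081,0.0668)=-1.3573;  ψ=arccos(-0.0484)=1.6192;  θ2=γ+ψ≈0.2619
φ3=240.0° → target in arm frame (0.0332, -0.0575)
  A=0.0668, B=-0.3081, C=(l²−L²−A²−y'²−z²)/(2L)=-0.0153
  √(A²+B²)=0.3153;  θ3 = -1.3573+1.6192 ≈ 0.2619

θ₁ = 0.6982, θ₂ = 0.2619, θ₃ = 0.2619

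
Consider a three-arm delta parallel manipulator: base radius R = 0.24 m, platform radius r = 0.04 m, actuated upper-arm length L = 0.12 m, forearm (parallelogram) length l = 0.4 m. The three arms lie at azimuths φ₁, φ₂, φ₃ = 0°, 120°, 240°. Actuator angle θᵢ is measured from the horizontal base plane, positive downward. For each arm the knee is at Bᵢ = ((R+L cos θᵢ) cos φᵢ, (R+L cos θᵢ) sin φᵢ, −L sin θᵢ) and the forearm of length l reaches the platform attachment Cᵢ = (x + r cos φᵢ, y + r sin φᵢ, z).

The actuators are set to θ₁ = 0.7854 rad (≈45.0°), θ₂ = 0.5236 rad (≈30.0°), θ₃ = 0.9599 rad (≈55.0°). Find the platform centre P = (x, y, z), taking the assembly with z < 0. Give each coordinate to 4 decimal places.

(-0.0040, 0.0417, -0.3584)

arm 1 at φ=0.0°: e+L cos θ1 = 0.2849;  centre 1 = (0.2849, 0.0000, -0.0849)
arm 2 at φ=120.0°: e+L cos θ2 = 0.3039;  centre 2 = (-0.1520, 0.2632, -0.0600)
φ3=240.0°: virtual centre (-0.1344, -0.2328, -0.0983), radius l
|centre ₂|²−|centre ₁|² = 0.0076;  |centre ₃|²−|centre ₁|² = -0.0064
linear system: -0.8736x+0.5264y = 0.0076−0.0497z; -0.8385x+-0.4656y = -0.0064−-0.0269z
det = 0.8482;  x = -0.0002+0.0106z,  y = 0.0141+-0.0768z
sphere 1 gives Az²+Bz+C=0 with A=1.0060, B=0.1615, C=-0.0713;  B²−4AC=0.3132;  roots -0.3584, 0.1979;  negative root z = -0.3584
x = -0.0040, y = 0.0417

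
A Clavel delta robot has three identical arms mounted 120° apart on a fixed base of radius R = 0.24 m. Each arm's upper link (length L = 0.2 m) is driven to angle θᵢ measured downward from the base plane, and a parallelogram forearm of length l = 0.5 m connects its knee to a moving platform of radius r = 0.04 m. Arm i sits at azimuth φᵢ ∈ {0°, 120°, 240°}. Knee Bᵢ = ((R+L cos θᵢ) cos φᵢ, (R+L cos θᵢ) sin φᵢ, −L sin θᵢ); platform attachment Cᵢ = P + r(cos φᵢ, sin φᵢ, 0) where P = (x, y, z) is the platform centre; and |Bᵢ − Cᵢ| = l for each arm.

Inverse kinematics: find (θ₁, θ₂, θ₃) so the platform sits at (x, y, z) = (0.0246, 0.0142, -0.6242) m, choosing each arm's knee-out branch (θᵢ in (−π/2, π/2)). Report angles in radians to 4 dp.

φ1=0.0° → target in arm frame (0.0246, 0.0142)
  e−x'=0.1754;  (l²−L²−(e−x')²−y'²−z²)/2L = -0.5265
  γ=atan2(-0.6242,0.1754)=-1.2969;  ψ=arccos(-0.8120)=2.5184;  θ1=γ+ψ≈1.2215
rotate P by −φ2: (0.0000, -0.0284, -0.6242)
  A=0.2000, B=-0.6242, C=(l²−L²−A²−y'²−z²)/(2L)=-0.5511
  √(A²+B²)=0.6555;  θ2 = -1.2607+2.5695 ≈ 1.3088
rotate P by −φ3: (-0.0246, 0.0142, -0.6242)
  e−x'=0.2246;  (l²−L²−(e−x')²−y'²−z²)/2L = -0.5757
  θ3 = atan2(B,A) + arccos(C/0.6634) = 1.3961

θ₁ = 1.2215, θ₂ = 1.3088, θ₃ = 1.3961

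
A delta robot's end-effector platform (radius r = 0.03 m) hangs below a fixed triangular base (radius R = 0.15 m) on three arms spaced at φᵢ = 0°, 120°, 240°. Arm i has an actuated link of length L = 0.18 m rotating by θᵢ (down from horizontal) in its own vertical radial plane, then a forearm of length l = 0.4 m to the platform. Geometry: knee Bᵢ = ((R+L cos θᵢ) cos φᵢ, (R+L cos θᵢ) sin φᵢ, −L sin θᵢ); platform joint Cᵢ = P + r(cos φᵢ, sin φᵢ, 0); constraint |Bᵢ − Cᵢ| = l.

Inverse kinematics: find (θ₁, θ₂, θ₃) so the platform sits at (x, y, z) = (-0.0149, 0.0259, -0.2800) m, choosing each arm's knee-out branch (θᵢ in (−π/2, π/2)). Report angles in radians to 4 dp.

θ₁ = 0.1745, θ₂ = -0.0870, θ₃ = 0.1749

rotate P by −φ1: (-0.0149, 0.0259, -0.2800)
  e−x'=0.1349;  (l²−L²−(e−x')²−y'²−z²)/2L = 0.0843
  θ1 = atan2(B,A) + arccos(C/0.3108) = 0.1745
φ2=120.0° → target in arm frame (0.0299, 0.0000)
  e−x'=0.0901;  (l²−L²−(e−x')²−y'²−z²)/2L = 0.1141
  θ2 = atan2(B,A) + arccos(C/0.2941) = -0.0870
arm 3 (φ=240.0°): x'=-0.0150, y'=-0.0259
  A cos θ + B sin θ = C:  0.1350·cos θ + -0.2800·sin θ = 0.0842
  θ3 = atan2(B,A) + arccos(C/0.3108) = 0.1749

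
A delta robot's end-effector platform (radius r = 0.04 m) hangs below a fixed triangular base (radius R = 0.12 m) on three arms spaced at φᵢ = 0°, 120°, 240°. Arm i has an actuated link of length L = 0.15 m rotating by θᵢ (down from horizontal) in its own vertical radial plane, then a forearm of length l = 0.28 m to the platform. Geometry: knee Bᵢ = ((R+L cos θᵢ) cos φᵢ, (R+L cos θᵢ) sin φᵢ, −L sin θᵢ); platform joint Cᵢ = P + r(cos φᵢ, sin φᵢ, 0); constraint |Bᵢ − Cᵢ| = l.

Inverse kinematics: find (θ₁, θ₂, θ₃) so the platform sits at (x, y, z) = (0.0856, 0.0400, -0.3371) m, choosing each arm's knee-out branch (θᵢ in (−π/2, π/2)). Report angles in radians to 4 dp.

φ1=0.0° → target in arm frame (0.0856, 0.0400)
  A=-0.0056, B=-0.3371, C=(l²−L²−A²−y'²−z²)/(2L)=-0.1979
  γ=atan2(-0.3371,-0.0056)=-1.5874;  ψ=arccos(-0.5870)=2.1981;  θ1=γ+ψ≈0.6107
arm 2 (φ=120.0°): x'=-0.0082, y'=-0.0941
  A=0.0882, B=-0.3371, C=(l²−L²−A²−y'²−z²)/(2L)=-0.2479
  √(A²+B²)=0.3484;  θ2 = -1.3150+2.3624 ≈ 1.0474
φ3=240.0° → target in arm frame (-0.0774, 0.0541)
  A cos θ + B sin θ = C:  0.1574·cos θ + -0.3371·sin θ = -0.2848
  θ3 = atan2(B,A) + arccos(C/0.3721) = 1.3089

θ₁ = 0.6107, θ₂ = 1.0474, θ₃ = 1.3089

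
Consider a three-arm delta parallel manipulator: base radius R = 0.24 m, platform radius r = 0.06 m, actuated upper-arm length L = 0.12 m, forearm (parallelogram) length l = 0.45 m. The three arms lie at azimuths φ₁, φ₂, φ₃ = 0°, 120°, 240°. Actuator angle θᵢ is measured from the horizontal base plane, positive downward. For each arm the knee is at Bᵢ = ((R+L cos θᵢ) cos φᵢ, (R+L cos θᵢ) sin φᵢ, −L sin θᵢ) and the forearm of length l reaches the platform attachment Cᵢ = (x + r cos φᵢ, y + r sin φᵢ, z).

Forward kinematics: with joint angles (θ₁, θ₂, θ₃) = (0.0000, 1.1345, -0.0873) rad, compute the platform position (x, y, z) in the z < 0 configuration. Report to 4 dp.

arm 1 at φ=0.0°: e+L cos θ1 = 0.3000;  O1 = (0.3000, 0.0000, 0.0000)
φ2=120.0°: virtual centre (-0.1154, 0.1998, -0.1088), radius l
arm 3 at φ=240.0°: e+L cos θ3 = 0.2995;  O3 = (-0.1498, -0.2594, 0.0105)
subtract pairs → two planes through P
plane₁₂: -0.8307x+0.3996y+-0.2175z = -0.0249
det = 0.7905;  x = 0.0165+-0.1322z,  y = -0.0282+0.2695z
into |P−O₁|² = l²: 1.0901z² + 0.0598z + -0.1213 = 0;  Δ = 0.5325;  z = -0.3621 or 0.3073 → z<0 root = -0.3621
x = 0.0643, y = -0.1258

(0.0643, -0.1258, -0.3621)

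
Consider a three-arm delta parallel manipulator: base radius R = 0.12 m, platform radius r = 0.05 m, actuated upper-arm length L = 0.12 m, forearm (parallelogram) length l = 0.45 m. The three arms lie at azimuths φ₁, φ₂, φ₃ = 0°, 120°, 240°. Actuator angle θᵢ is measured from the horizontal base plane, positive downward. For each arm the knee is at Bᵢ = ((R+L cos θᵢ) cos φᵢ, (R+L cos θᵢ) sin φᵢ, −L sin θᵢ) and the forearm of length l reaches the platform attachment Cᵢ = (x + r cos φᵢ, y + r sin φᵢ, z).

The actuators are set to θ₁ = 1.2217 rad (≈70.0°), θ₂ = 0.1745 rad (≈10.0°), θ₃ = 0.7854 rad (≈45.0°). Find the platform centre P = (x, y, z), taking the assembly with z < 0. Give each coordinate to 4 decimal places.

O1 = (0.1110·cos0.0°, 0.1110·sin0.0°, -0.1128) = (0.1110, 0.0000, -0.1128)
arm 2 at φ=120.0°: ρ2 = 0.1882;  O2 = (-0.0941, 0.1630, -0.0208)
φ3=240.0°: virtual centre (-0.0774, -0.1341, -0.0849), radius l
subtract pairs → two planes through P
[-0.4103 0.3259 0.1839]·P = 0.0108;  [-0.3769 -0.2682 0.0558]·P = 0.0061
Cramer: x(z) = -0.0210+0.2898z;  y(z) = 0.0067-0.1992z
quadratic in z: (1.1237)z²+(0.1463)z+(-0.1723)=0, √Δ=0.8921 → z ∈ {-0.4620, 0.3318}; z = -0.4620 (taking z<0)
x = -0.1549, y = 0.0987

(-0.1549, 0.0987, -0.4620)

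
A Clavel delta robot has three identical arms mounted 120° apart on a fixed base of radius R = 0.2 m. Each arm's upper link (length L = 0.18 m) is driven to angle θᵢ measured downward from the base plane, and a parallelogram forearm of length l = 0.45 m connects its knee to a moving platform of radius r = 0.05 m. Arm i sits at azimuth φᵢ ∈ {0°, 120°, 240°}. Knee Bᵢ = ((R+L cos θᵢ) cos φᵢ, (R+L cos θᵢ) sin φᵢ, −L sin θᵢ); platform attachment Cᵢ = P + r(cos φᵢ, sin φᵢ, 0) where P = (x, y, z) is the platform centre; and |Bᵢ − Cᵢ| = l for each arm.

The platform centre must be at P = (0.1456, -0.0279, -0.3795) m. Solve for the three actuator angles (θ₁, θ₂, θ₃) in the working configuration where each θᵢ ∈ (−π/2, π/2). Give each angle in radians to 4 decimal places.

φ1=0.0° → target in arm frame (0.1456, -0.0279)
  e−x'=0.0044;  (l²−L²−(e−x')²−y'²−z²)/2L = 0.0702
  γ=atan2(-0.3795,0.0044)=-1.5592;  ψ=arccos(0.1850)=1.3847;  θ1=γ+ψ≈-0.1745
arm 2 (φ=120.0°): x'=-0.0970, y'=-0.1121
  A=0.2470, B=-0.3795, C=(l²−L²−A²−y'²−z²)/(2L)=-0.1319
  θ2 = atan2(B,A) + arccos(C/0.4528) = 0.8725
arm 3 (φ=240.0°): x'=-0.0486, y'=0.1400
  e−x'=0.1986;  (l²−L²−(e−x')²−y'²−z²)/2L = -0.0916
  γ=atan2(-0.3795,0.1986)=-1.0886;  ψ=arccos(-0.2139)=1.7864;  θ3=γ+ψ≈0.6978

θ₁ = -0.1745, θ₂ = 0.8725, θ₃ = 0.6978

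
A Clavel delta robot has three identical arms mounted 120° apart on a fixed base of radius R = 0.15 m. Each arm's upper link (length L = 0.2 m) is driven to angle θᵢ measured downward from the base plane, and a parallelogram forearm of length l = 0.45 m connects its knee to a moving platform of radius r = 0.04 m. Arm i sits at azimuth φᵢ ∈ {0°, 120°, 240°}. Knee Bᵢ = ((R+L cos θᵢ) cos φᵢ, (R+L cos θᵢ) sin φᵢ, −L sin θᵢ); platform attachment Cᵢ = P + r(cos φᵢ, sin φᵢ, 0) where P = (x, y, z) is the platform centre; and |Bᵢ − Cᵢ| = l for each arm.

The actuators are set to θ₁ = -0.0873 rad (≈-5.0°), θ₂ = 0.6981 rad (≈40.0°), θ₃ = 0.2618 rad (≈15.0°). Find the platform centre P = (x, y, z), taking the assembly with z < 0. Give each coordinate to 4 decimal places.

(0.0982, -0.0714, -0.3736)

φ1=0.0°: virtual centre (0.3092, 0.0000, 0.0174), radius l
centre 2 = (0.2632·cos120.0°, 0.2632·sin120.0°, -0.1286) = (-0.1316, 0.2279, -0.1286)
φ3=240.0°: virtual centre (-0.1516, -0.2626, -0.0518), radius l
eliminate P² terms by subtracting sphere 1 from 2 and 3
[-0.8817 0.4559 -0.2920]·P = -0.0101;  [-0.9217 -0.5251 -0.1384]·P = -0.0013
Cramer: x(z) = 0.0067-0.2451z;  y(z) = -0.0092+0.1665z
into |P−centre ₁|² = l²: 1.0878z² + 0.1103z + -0.1106 = 0;  Δ = 0.4933;  z = -0.3736 or 0.2721 → z<0 root = -0.3736
x = 0.0982, y = -0.0714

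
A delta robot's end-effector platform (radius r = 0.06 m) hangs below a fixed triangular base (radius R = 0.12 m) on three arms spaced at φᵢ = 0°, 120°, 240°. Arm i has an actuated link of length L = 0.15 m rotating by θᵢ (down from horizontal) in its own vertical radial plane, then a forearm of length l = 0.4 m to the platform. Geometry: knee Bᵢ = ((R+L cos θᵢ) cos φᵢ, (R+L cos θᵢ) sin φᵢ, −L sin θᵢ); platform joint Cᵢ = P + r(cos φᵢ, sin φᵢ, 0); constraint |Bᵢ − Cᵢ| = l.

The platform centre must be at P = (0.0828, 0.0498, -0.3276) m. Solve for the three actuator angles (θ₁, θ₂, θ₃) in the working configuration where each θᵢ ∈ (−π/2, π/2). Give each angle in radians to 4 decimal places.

arm 1 (φ=0.0°): x'=0.0828, y'=0.0498
  A=-0.0228, B=-0.3276, C=(l²−L²−A²−y'²−z²)/(2L)=0.0906
  γ=atan2(-0.3276,-0.0228)=-1.6403;  ψ=arccos(0.2759)=1.2913;  θ1=γ+ψ≈-0.3490
φ2=120.0° → target in arm frame (0.0017, -0.0966)
  A=0.0583, B=-0.3276, C=(l²−L²−A²−y'²−z²)/(2L)=0.0582
  √(A²+B²)=0.3327;  θ2 = -1.3948+1.3951 ≈ 0.0003
φ3=240.0° → target in arm frame (-0.0845, 0.0468)
  e−x'=0.1445;  (l²−L²−(e−x')²−y'²−z²)/2L = 0.0237
  θ3 = atan2(B,A) + arccos(C/0.3581) = 0.3494

θ₁ = -0.3490, θ₂ = 0.0003, θ₃ = 0.3494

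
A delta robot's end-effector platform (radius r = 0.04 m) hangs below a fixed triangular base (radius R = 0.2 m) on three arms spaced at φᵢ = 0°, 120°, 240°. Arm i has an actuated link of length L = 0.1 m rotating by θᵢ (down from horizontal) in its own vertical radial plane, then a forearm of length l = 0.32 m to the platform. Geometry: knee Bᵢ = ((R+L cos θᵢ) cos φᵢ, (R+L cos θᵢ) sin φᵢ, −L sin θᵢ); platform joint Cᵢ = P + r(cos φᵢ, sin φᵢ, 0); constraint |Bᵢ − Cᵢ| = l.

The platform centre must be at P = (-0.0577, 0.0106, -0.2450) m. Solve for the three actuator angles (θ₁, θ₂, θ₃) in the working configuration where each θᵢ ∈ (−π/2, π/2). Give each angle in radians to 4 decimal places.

θ₁ = 0.9594, θ₂ = 0.1748, θ₃ = 0.3488

arm 1 (φ=0.0°): x'=-0.0577, y'=0.0106
  e−x'=0.2177;  (l²−L²−(e−x')²−y'²−z²)/2L = -0.0757
  √(A²+B²)=0.3277;  θ1 = -0.8443+1.8037 ≈ 0.9594
arm 2 (φ=120.0°): x'=0.0380, y'=0.0447
  A=0.1220, B=-0.2450, C=(l²−L²−A²−y'²−z²)/(2L)=0.0775
  √(A²+B²)=0.2737;  θ2 = -1.1089+1.2836 ≈ 0.1748
φ3=240.0° → target in arm frame (0.0197, -0.0553)
  A=0.1403, B=-0.2450, C=(l²−L²−A²−y'²−z²)/(2L)=0.0481
  √(A²+B²)=0.2823;  θ3 = -1.0506+1.3995 ≈ 0.3488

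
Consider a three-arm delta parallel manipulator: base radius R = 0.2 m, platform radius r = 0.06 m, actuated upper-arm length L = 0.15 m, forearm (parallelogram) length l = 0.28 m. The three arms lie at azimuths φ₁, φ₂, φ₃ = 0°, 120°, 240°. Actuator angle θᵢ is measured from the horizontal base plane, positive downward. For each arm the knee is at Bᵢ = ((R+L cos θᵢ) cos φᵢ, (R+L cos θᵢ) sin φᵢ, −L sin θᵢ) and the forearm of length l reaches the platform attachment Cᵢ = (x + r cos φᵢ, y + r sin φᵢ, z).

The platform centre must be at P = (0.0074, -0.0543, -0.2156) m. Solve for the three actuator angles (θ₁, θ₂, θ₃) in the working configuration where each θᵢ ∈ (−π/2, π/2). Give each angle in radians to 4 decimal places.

rotate P by −φ1: (0.0074, -0.0543, -0.2156)
  A=0.1326, B=-0.2156, C=(l²−L²−A²−y'²−z²)/(2L)=-0.0370
  θ1 = atan2(B,A) + arccos(C/0.2531) = 0.6983
arm 2 (φ=120.0°): x'=-0.0507, y'=0.0207
  e−x'=0.1907;  (l²−L²−(e−x')²−y'²−z²)/2L = -0.0913
  θ2 = atan2(B,A) + arccos(C/0.2879) = 1.0470
φ3=240.0° → target in arm frame (0.0433, 0.0336)
  e−x'=0.0967;  (l²−L²−(e−x')²−y'²−z²)/2L = -0.0035
  √(A²+B²)=0.2363;  θ3 = -1.1493+1.5857 ≈ 0.4364

θ₁ = 0.6983, θ₂ = 1.0470, θ₃ = 0.4364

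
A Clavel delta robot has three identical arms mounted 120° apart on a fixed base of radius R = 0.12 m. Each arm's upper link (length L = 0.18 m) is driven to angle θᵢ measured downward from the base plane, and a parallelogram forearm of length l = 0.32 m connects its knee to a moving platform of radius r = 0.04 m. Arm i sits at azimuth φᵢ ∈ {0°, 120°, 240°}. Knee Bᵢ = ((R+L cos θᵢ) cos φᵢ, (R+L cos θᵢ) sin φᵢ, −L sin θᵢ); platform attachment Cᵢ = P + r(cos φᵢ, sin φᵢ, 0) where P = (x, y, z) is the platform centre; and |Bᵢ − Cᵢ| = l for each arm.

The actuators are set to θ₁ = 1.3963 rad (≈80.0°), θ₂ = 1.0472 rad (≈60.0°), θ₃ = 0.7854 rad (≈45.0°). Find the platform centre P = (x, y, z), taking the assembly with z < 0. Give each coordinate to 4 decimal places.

arm 1 at φ=0.0°: e+L cos θ1 = 0.1113;  O1 = (0.1113, 0.0000, -0.1773)
arm 2 at φ=120.0°: e+L cos θ2 = 0.1700;  O2 = (-0.0850, 0.1472, -0.1559)
arm 3 at φ=240.0°: e+L cos θ3 = 0.2073;  O3 = (-0.1036, -0.1795, -0.1273)
|O₂|²−|O₁|² = 0.0094;  |O₃|²−|O₁|² = 0.0154
plane₁₂: -0.3925x+0.2944y+0.0428z = 0.0094
Cramer: x(z) = -0.0295+0.1675z;  y(z) = -0.0074+0.0780z
sphere 1 gives Az²+Bz+C=0 with A=1.0341, B=0.3062, C=-0.0511;  B²−4AC=0.3052;  roots -0.4151, 0.1190;  negative root z = -0.4151
x = -0.0991, y = -0.0398

(-0.0991, -0.0398, -0.4151)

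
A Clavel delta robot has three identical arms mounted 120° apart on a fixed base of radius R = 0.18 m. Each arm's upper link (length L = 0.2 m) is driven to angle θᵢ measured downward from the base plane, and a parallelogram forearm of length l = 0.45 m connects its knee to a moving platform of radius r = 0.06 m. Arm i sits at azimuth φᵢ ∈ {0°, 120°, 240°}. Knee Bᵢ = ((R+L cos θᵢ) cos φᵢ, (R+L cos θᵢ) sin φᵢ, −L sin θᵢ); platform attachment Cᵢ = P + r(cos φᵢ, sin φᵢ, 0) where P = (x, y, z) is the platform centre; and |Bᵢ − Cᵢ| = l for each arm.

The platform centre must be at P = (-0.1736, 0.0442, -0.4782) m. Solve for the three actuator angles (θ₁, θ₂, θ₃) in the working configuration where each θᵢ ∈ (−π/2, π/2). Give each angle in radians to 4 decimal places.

φ1=0.0° → target in arm frame (-0.1736, 0.0442)
  e−x'=0.2936;  (l²−L²−(e−x')²−y'²−z²)/2L = -0.3858
  θ1 = atan2(B,A) + arccos(C/0.5611) = 1.3088
arm 2 (φ=120.0°): x'=0.1251, y'=0.1282
  A=-0.0051, B=-0.4782, C=(l²−L²−A²−y'²−z²)/(2L)=-0.2066
  θ2 = atan2(B,A) + arccos(C/0.4782) = 0.4361
φ3=240.0° → target in arm frame (0.0485, -0.1724)
  A cos θ + B sin θ = C:  0.0715·cos θ + -0.4782·sin θ = -0.2526
  √(A²+B²)=0.4835;  θ3 = -1.4224+2.1204 ≈ 0.6980

θ₁ = 1.3088, θ₂ = 0.4361, θ₃ = 0.6980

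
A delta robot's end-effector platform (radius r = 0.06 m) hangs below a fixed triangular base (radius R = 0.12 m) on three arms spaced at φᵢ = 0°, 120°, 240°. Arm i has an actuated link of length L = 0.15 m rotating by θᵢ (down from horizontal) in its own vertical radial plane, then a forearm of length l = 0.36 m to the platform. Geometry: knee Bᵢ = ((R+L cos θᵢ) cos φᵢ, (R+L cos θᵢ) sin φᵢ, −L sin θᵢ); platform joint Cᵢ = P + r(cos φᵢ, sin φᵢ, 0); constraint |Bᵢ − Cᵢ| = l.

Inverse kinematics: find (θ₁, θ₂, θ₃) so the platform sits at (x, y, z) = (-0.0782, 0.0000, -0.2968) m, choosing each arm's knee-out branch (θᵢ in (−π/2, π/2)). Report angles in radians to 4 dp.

rotate P by −φ1: (-0.0782, 0.0000, -0.2968)
  A cos θ + B sin θ = C:  0.1382·cos θ + -0.2968·sin θ = -0.0003
  √(A²+B²)=0.3274;  θ1 = -1.1350+1.5717 ≈ 0.4367
arm 2 (φ=120.0°): x'=0.0391, y'=0.0677
  A=0.0209, B=-0.2968, C=(l²−L²−A²−y'²−z²)/(2L)=0.0466
  θ2 = atan2(B,A) + arccos(C/0.2975) = -0.0870
φ3=240.0° → target in arm frame (0.0391, -0.0677)
  A=0.0209, B=-0.2968, C=(l²−L²−A²−y'²−z²)/(2L)=0.0466
  √(A²+B²)=0.2975;  θ3 = -1.5005+1.4135 ≈ -0.0870

θ₁ = 0.4367, θ₂ = -0.0870, θ₃ = -0.0870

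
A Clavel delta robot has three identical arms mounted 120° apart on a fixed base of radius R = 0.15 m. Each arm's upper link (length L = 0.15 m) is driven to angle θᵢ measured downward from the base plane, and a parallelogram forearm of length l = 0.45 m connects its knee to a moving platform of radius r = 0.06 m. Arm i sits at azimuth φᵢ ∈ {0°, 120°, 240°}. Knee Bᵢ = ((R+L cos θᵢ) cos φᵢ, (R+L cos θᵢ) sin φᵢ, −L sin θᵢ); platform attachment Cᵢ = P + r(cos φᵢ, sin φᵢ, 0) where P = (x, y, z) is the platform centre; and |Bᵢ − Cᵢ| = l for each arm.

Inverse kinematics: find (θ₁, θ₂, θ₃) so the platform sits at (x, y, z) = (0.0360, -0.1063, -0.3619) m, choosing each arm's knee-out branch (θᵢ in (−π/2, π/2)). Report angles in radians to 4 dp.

arm 1 (φ=0.0°): x'=0.0360, y'=-0.1063
  A=0.0540, B=-0.3619, C=(l²−L²−A²−y'²−z²)/(2L)=0.1160
  √(A²+B²)=0.3659;  θ1 = -1.4227+1.2481 ≈ -0.1746
φ2=120.0° → target in arm frame (-0.1101, 0.0220)
  A cos θ + B sin θ = C:  0.2001·cos θ + -0.3619·sin θ = 0.0284
  θ2 = atan2(B,A) + arccos(C/0.4135) = 0.4362
rotate P by −φ3: (0.0741, 0.0843, -0.3619)
  e−x'=0.0159;  (l²−L²−(e−x')²−y'²−z²)/2L = 0.1389
  γ=atan2(-0.3619,0.0159)=-1.5268;  ψ=arccos(0.3834)=1.1774;  θ3=γ+ψ≈-0.3494

θ₁ = -0.1746, θ₂ = 0.4362, θ₃ = -0.3494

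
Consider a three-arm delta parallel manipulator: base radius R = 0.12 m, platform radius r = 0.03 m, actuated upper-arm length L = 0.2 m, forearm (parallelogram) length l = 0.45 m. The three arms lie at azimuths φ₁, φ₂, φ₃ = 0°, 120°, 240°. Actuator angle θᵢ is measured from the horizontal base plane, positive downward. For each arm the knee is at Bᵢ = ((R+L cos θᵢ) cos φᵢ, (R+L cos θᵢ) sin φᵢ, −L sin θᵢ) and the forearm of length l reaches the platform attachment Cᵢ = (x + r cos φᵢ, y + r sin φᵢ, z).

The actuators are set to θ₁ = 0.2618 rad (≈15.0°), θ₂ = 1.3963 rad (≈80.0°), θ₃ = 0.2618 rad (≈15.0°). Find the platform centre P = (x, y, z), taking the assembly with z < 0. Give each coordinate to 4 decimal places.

(0.1372, -0.2376, -0.4049)

arm 1 at φ=0.0°: ρ1 = 0.2832;  S1 = (0.2832, 0.0000, -0.0518)
arm 2 at φ=120.0°: ρ2 = 0.1247;  S2 = (-0.0624, 0.1080, -0.1970)
arm 3 at φ=240.0°: ρ3 = 0.2832;  S3 = (-0.1416, -0.2452, -0.0518)
subtract pairs → two planes through P
linear system: -0.6911x+0.2160y = -0.0285−-0.2904z; -0.8496x+-0.4905y = 0.0000−0.0000z
det = 0.5225;  x = 0.0268+-0.2726z,  y = -0.0464+0.4722z
into |P−S₁|² = l²: 1.2973z² + 0.1995z + -0.1319 = 0;  Δ = 0.7244;  z = -0.4049 or 0.2511 → z<0 root = -0.4049
x = 0.1372, y = -0.2376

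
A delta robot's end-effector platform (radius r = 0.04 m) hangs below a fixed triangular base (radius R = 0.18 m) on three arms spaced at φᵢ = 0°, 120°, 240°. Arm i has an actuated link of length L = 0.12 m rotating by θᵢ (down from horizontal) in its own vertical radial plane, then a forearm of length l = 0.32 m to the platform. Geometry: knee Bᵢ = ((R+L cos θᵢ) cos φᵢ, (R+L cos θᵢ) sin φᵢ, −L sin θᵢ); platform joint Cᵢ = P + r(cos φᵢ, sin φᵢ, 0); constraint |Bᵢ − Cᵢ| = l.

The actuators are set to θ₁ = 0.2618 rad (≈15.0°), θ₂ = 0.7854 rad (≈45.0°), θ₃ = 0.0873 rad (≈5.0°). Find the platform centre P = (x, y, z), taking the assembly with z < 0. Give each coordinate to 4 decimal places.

(0.0177, -0.0545, -0.2377)

centre 1 = (0.2559·cos0.0°, 0.2559·sin0.0°, -0.0311) = (0.2559, 0.0000, -0.0311)
centre 2 = (0.2249·cos120.0°, 0.2249·sin120.0°, -0.0849) = (-0.1124, 0.1947, -0.0849)
φ3=240.0°: virtual centre (-0.1298, -0.2248, -0.0105), radius l
|centre ₂|²−|centre ₁|² = -0.0087;  |centre ₃|²−|centre ₁|² = 0.0010
plane₁₂: -0.7367x+0.3895y+-0.1076z = -0.0087
Cramer: x(z) = 0.0056-0.0512z;  y(z) = -0.0118+0.1794z
sphere 1 gives Az²+Bz+C=0 with A=1.0348, B=0.0835, C=-0.0386;  B²−4AC=0.1668;  roots -0.2377, 0.1570;  negative root z = -0.2377
x = 0.0177, y = -0.0545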